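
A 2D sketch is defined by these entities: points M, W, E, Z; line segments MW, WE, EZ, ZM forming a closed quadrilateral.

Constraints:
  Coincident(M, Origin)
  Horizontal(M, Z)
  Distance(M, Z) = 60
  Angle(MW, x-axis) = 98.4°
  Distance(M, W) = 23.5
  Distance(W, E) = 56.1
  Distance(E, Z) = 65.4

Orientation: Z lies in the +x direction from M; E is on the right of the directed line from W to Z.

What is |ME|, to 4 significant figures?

32.62

Checks: |WE| = 56.10 ✓; |EZ| = 65.40 ✓.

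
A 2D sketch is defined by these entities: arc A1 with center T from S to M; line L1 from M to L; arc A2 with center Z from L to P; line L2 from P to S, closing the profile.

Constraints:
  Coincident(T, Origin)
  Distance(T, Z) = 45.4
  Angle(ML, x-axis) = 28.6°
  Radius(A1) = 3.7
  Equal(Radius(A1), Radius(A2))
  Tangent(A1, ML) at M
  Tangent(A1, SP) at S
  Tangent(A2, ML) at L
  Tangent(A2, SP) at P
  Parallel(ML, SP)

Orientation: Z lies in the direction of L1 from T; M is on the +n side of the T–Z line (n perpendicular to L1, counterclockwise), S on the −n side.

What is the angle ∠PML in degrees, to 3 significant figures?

9.26°

The slot axis is L1's direction at 28.6°, so u = (cos 28.6°, sin 28.6°) = (0.878, 0.479) and n = (−sin 28.6°, cos 28.6°) = (-0.479, 0.878). T is at the origin and Z lies 45.4 along u from T, so Z = 45.4·u = (39.9, 21.7). Tangency of A1 to both parallel lines with radius 3.7 puts M and S at T ± 3.7·n: M = (-1.77, 3.25), S = (1.77, -3.25). Equal radii place L and P the same way about Z: L = Z + 3.7·n = (38.1, 25.0), P = Z − 3.7·n = (41.6, 18.5). Then cos ∠PML = MP·ML / (|MP||ML|), giving 9.26°.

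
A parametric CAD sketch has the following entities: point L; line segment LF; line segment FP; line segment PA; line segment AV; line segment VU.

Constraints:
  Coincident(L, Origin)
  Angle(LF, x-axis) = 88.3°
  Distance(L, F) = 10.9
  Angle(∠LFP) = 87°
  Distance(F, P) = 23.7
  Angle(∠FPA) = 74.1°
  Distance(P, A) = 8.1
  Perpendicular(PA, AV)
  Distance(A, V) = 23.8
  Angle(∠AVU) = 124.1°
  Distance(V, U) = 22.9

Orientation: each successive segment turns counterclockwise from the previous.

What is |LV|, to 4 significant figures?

9.817

L is at the origin; LF runs at 88.3° with length 10.9, so F = (0.3234, 10.90). ∠LFP = 87.0° gives FP at -178.7° from the x-axis; with |FP| = 23.7, P = (-23.37, 10.36). ∠FPA = 74.1° gives PA at -72.80° from the x-axis; with |PA| = 8.1, A = (-20.98, 2.620). PA ⟂ AV, so AV runs at 17.20°; with |AV| = 23.8, V = (1.760, 9.658). Then |LV| = |V − L| = 9.817.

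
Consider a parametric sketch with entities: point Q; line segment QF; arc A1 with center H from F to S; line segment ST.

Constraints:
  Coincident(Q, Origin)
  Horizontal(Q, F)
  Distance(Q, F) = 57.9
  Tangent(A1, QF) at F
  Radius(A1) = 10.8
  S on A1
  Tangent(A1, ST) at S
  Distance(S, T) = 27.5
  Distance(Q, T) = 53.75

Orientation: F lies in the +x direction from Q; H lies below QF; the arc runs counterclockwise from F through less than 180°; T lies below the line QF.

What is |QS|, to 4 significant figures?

48.12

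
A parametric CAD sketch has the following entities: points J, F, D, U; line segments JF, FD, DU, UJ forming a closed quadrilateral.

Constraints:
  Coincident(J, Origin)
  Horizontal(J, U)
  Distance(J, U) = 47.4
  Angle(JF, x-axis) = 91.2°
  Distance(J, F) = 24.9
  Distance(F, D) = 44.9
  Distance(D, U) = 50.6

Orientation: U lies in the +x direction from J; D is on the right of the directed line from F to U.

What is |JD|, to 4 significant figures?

20.00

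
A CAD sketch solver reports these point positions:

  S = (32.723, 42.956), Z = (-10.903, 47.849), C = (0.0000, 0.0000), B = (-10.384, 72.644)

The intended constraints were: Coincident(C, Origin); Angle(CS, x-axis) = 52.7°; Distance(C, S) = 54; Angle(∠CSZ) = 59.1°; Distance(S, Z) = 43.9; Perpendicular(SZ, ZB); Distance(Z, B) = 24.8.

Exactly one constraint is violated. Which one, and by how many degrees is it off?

Perpendicular(SZ, ZB) — off by 5.20°.

C = (0.00, 0.00) ✓; CS at 52.70° ✓; |CS| = 54.00 ✓; ∠CSZ = 59.10° ✓; |SZ| = 43.90 ✓; ∠(SZ, ZB) = 84.80° ✗; |ZB| = 24.80 ✓.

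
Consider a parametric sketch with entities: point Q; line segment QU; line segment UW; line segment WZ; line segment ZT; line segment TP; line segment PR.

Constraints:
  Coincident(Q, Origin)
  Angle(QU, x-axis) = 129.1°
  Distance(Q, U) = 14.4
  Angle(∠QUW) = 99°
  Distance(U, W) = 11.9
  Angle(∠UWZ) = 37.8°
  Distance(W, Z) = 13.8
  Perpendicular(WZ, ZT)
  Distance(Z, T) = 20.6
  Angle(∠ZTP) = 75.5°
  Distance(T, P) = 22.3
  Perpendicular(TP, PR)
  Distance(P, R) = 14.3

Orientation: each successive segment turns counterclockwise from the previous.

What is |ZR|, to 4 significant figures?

18.05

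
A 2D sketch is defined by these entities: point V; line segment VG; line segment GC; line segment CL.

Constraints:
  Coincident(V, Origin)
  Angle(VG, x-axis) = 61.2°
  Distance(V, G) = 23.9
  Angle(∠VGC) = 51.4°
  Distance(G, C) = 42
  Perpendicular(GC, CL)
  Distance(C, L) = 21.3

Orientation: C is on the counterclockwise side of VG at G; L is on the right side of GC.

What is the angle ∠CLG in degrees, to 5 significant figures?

63.108°

V is at the origin; VG runs at 61.2° with length 23.9, so G = 23.9·(cos 61.2°, sin 61.2°) = (11.514, 20.944). ∠VGC = 51.4°, so GC runs at 61.2° + (180° − 51.4°) = 189.80° from the x-axis; with |GC| = 42.0, C = G + 42.0·(cos 189.80°, sin 189.80°) = (-29.873, 13.795). GC is perpendicular to CL; with |CL| = 21.3 on the right of GC, L = C + 21.3·(-0.17021, 0.98541) = (-33.499, 34.784). Then cos ∠CLG = LC·LG / (|LC||LG|), giving 63.108°.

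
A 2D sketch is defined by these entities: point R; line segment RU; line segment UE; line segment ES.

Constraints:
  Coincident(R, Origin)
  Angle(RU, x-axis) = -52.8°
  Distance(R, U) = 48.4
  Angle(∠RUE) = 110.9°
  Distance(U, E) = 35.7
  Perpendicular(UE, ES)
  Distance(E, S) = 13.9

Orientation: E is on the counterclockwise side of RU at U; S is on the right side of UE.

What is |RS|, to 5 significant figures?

79.373

∠RUE = 110.9°, so UE runs at -52.8° + (180° − 110.9°) = 16.300° from the x-axis; with |UE| = 35.7, E = U + 35.7·(cos 16.300°, sin 16.300°) = (63.528, -28.532). UE is perpendicular to ES; with |ES| = 13.9 on the right of UE, S = E + 13.9·(0.28067, -0.95981) = (67.429, -41.874). Then |RS| = |S − R| = 79.373.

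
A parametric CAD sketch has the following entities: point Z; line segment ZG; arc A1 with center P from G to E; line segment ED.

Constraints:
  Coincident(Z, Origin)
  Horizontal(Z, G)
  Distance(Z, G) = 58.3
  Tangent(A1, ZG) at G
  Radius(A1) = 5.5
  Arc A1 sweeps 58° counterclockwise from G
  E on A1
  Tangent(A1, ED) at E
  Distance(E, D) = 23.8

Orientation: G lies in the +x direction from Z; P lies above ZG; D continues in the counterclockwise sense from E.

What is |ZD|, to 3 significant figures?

78.9

On A1, G sits at bearing -90° from P; a 58° counterclockwise sweep puts E at bearing -32°, so E = P + 5.5·(cos -32°, sin -32°) = (63.0, 2.59). Since A1 is tangent to ED there, PE ⟂ ED, so ED runs along (−sin -32°, cos -32°); with |ED| = 23.8, D = (75.6, 22.8). Then |ZD| = |D − Z| = 78.9.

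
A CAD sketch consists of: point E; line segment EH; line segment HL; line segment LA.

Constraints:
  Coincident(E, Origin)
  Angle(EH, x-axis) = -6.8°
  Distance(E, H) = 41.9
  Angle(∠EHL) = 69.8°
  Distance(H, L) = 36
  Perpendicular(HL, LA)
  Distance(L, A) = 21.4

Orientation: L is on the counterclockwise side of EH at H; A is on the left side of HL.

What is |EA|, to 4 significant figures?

28.02

E is at the origin; EH runs at -6.8° with length 41.9, so H = 41.9·(cos -6.8°, sin -6.8°) = (41.61, -4.961). ∠EHL = 69.8°, so HL runs at -6.8° + (180° − 69.8°) = 103.4° from the x-axis; with |HL| = 36.0, L = H + 36.0·(cos 103.4°, sin 103.4°) = (33.26, 30.06). HL ⟂ LA; with |LA| = 21.4 on the left of HL, A = L + 21.4·(-0.9728, -0.2317) = (12.44, 25.10). Then |EA| = |A − E| = 28.02.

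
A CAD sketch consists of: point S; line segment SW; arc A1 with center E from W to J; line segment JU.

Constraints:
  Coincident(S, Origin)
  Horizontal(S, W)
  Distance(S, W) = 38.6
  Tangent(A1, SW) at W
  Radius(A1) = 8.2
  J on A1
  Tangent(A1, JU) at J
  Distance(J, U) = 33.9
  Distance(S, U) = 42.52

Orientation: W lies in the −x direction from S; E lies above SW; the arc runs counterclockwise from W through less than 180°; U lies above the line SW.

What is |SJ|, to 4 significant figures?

31.34

Checks: |EJ| = 8.200 ✓; ∠(EJ, JU) = 90.00° ✓; |JU| = 33.90 ✓; |SU| = 42.52 ✓.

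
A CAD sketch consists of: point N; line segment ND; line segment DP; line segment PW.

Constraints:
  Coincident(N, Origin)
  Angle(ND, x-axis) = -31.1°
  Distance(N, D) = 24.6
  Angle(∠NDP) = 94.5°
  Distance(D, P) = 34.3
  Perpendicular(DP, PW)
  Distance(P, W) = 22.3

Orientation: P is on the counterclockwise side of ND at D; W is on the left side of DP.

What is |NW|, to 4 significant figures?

36.30

N is at the origin; ND runs at -31.1° with length 24.6, so D = 24.6·(cos -31.1°, sin -31.1°) = (21.06, -12.71). ∠NDP = 94.5°, so DP runs at -31.1° + (180° − 94.5°) = 54.40° from the x-axis; with |DP| = 34.3, P = D + 34.3·(cos 54.40°, sin 54.40°) = (41.03, 15.18). DP is perpendicular to PW; with |PW| = 22.3 on the left of DP, W = P + 22.3·(-0.8131, 0.5821) = (22.90, 28.16). Then |NW| = |W − N| = 36.30.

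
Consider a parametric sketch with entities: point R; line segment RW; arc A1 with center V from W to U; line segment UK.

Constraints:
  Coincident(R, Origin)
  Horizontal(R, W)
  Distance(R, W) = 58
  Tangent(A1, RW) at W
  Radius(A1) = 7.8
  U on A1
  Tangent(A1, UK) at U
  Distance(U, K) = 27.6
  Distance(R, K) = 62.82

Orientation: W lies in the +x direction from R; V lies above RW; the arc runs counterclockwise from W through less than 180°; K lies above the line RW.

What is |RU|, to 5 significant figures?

65.867

Checks: |VU| = 7.800 ✓; ∠(VU, UK) = 90.00° ✓; |UK| = 27.60 ✓; |RK| = 62.82 ✓.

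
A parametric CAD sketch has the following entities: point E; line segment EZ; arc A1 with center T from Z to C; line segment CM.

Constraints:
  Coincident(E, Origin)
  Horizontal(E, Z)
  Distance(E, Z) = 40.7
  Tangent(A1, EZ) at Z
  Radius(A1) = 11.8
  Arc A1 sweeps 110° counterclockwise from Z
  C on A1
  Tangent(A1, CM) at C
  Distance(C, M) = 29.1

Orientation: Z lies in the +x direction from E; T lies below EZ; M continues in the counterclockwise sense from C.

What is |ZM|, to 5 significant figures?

43.196

E is at the origin; EZ is horizontal with |EZ| = 40.7 and Z on the +x side, so Z = (40.700, 0.0000). Tangency of A1 to EZ means the radius TZ is perpendicular to EZ, so T = Z + (0, -11.8) = (40.700, -11.800). On A1, Z sits at bearing 90° from T; a 110° counterclockwise sweep puts C at bearing 200°, so C = T + 11.8·(cos 200°, sin 200°) = (29.612, -15.836). A1 meets CM tangentially, so TC is at right angles to CM, so CM runs along (−sin 200°, cos 200°); with |CM| = 29.1, M = (39.564, -43.181). Then |ZM| = |M − Z| = 43.196.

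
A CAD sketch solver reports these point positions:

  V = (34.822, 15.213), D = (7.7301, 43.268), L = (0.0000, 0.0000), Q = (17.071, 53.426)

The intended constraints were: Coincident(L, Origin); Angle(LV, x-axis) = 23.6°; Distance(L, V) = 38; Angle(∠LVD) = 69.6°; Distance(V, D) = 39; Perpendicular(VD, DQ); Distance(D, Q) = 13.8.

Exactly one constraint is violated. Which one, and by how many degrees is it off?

Perpendicular(VD, DQ) — off by 3.40°.

L = (0.00, 0.00) ✓; LV at 23.60° ✓; |LV| = 38.00 ✓; ∠LVD = 69.60° ✓; |VD| = 39.00 ✓; ∠(VD, DQ) = 86.60° ✗; |DQ| = 13.80 ✓.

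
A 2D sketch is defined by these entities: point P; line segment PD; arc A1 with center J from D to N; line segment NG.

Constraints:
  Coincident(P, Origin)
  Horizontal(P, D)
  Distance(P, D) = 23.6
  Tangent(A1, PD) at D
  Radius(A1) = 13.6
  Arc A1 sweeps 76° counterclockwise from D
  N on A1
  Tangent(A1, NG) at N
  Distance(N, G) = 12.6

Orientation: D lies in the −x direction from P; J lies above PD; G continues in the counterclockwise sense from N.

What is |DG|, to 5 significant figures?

27.780

P is at the origin; P and D share the same y with |PD| = 23.6 and D on the −x side, so D = (-23.600, 0.0000). A1 meets PD tangentially, so JD is at right angles to PD, so J = D + (0, 13.6) = (-23.600, 13.600). On A1, D sits at bearing -90° from J; a 76° counterclockwise sweep puts N at bearing -14°, so N = J + 13.6·(cos -14°, sin -14°) = (-10.404, 10.310). A1 meets NG tangentially, so JN is at right angles to NG, so NG runs along (−sin -14°, cos -14°); with |NG| = 12.6, G = (-7.3558, 22.536). Then |DG| = |G − D| = 27.780.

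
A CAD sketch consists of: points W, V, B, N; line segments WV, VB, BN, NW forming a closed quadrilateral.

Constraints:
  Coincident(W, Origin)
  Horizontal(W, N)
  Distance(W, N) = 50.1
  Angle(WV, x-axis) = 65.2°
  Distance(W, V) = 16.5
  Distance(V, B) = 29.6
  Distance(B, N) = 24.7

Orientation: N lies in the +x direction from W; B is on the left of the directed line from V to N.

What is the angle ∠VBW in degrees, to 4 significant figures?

19.03°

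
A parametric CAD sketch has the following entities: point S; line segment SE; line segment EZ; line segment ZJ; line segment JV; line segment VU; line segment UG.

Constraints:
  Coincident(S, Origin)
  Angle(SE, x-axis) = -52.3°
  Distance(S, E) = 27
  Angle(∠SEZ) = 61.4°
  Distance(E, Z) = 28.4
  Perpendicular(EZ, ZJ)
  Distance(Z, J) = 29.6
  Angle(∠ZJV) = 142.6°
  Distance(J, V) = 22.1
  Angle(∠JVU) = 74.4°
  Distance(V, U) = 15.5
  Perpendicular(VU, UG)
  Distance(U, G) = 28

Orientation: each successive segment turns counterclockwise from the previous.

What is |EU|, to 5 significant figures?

35.233

∠ZJV = 142.6° gives JV at -166.30° from the x-axis; with |JV| = 22.1, V = (-20.648, 11.305). ∠JVU = 74.4° gives VU at -60.700° from the x-axis; with |VU| = 15.5, U = (-13.063, -2.2118). Then |EU| = |U − E| = 35.233.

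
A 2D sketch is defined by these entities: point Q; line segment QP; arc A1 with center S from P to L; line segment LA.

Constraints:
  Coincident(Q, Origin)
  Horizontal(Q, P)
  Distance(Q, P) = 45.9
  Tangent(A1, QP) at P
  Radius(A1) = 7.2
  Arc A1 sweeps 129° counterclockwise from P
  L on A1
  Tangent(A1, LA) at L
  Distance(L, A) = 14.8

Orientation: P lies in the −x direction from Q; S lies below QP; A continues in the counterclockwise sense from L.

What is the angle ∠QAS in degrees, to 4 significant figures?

74.21°

Q is at the origin; Q and P share the same y with |QP| = 45.9 and P on the −x side, so P = (-45.90, 0.000). A1 meets QP tangentially, so SP is at right angles to QP, so S = P + (0, -7.2) = (-45.90, -7.200). On A1, P sits at bearing 90° from S; a 129° counterclockwise sweep puts L at bearing 219°, so L = S + 7.2·(cos 219°, sin 219°) = (-51.50, -11.73). A1 meets LA tangentially, so SL is at right angles to LA, so LA runs along (−sin 219°, cos 219°); with |LA| = 14.8, A = (-42.18, -23.23). Then cos ∠QAS = AQ·AS / (|AQ||AS|), giving 74.21°.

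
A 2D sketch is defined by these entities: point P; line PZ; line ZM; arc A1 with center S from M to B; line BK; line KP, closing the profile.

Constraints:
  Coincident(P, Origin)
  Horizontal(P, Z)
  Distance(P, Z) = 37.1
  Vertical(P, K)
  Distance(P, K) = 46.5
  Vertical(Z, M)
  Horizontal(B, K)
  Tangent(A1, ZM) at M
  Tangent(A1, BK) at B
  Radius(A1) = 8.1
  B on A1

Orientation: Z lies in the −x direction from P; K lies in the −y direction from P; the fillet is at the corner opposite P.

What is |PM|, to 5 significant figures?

53.394

P is at the origin; PZ is horizontal with |PZ| = 37.1 and Z on the −x side, so Z = (-37.100, 0.0000). PK is vertical with |PK| = 46.5 and K on the −y side, so K = (0.0000, -46.500). The virtual corner opposite P is at (-37.100, -46.500). Tangency of A1 to ZM means the radius SM is perpendicular to ZM and A1 meets BK tangentially, so SB is at right angles to BK, with radius 8.1, so the center S sits 8.1 in from both sides at S = (-29.000, -38.400). That places the tangent points at M = (-37.100, -38.400) on ZM and B = (-29.000, -46.500) on BK. Then |PM| = |M − P| = 53.394.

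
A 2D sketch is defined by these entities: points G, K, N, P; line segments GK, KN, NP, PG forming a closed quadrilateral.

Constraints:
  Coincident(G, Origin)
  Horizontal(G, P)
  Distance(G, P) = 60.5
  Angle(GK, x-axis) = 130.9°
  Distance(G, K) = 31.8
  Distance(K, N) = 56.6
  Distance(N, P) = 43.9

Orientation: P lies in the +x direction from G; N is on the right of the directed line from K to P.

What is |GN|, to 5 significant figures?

25.025

Checks: |KN| = 56.60 ✓; |NP| = 43.90 ✓.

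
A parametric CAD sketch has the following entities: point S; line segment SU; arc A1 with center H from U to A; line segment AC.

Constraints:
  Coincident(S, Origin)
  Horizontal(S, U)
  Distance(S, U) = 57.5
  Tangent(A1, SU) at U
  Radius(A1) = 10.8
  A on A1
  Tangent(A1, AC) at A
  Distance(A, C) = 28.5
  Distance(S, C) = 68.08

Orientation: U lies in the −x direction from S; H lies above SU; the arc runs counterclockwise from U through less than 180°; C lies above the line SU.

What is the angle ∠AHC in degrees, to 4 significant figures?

69.25°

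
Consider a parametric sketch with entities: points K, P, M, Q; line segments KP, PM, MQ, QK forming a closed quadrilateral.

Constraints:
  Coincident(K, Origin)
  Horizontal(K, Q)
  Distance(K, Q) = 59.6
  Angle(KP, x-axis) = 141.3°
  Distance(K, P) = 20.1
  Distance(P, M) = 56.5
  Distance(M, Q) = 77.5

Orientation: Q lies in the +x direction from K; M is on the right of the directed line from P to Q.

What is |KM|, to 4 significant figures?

43.19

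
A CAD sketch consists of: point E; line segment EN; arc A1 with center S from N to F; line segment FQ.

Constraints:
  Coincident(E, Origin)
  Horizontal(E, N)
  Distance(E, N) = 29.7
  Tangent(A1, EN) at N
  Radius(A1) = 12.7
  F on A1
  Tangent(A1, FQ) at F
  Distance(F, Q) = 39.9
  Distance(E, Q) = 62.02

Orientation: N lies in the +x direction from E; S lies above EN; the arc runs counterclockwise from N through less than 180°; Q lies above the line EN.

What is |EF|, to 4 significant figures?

44.96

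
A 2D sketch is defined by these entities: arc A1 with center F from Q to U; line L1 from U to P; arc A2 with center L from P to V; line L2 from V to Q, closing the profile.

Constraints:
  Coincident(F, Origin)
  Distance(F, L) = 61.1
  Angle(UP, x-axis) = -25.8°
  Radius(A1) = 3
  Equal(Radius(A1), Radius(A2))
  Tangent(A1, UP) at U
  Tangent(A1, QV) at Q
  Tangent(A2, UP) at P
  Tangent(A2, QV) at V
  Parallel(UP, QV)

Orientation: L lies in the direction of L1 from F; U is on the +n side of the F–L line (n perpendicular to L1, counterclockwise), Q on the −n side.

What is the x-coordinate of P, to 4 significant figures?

56.32

Tangency of A1 to both parallel lines with radius 3.0 puts U and Q at F ± 3.0·n: U = (1.306, 2.701), Q = (-1.306, -2.701). Equal radii place P and V the same way about L: P = L + 3.0·n = (56.32, -23.89), V = L − 3.0·n = (53.70, -29.29). So P.x = 56.32.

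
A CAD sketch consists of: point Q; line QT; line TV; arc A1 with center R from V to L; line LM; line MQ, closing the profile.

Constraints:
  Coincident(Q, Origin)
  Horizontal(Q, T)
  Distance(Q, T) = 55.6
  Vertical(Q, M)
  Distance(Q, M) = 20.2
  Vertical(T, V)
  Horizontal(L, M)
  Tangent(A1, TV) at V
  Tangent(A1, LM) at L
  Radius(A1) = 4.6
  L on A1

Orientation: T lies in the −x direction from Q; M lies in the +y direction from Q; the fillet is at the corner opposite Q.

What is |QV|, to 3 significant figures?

57.7

Q is at the origin; Q and T share the same y with |QT| = 55.6 and T on the −x side, so T = (-55.6, 0.00). QM is vertical with |QM| = 20.2 and M on the +y side, so M = (0.00, 20.2). The virtual corner opposite Q is at (-55.6, 20.2). A1 meets TV tangentially, so RV is at right angles to TV and since A1 is tangent to LM there, RL ⟂ LM, with radius 4.6, so the center R sits 4.6 in from both sides at R = (-51.0, 15.6). That places the tangent points at V = (-55.6, 15.6) on TV and L = (-51.0, 20.2) on LM. Then |QV| = |V − Q| = 57.7.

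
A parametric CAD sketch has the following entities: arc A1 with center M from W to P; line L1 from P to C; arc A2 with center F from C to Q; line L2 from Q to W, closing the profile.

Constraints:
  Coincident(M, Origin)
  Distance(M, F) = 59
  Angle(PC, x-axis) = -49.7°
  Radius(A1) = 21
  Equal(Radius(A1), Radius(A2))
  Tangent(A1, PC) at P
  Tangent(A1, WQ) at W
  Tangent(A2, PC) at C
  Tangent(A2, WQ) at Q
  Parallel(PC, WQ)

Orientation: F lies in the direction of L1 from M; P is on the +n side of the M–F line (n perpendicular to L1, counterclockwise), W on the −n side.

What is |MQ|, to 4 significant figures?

62.63

The slot axis is L1's direction at -49.7°, so u = (cos -49.7°, sin -49.7°) = (0.6468, -0.7627) and n = (−sin -49.7°, cos -49.7°) = (0.7627, 0.6468). M is at the origin and F lies 59.0 along u from M, so F = 59.0·u = (38.16, -45.00). Tangency of A1 to both parallel lines with radius 21.0 puts P and W at M ± 21.0·n: P = (16.02, 13.58), W = (-16.02, -13.58). Equal radii place C and Q the same way about F: C = F + 21.0·n = (54.18, -31.41), Q = F − 21.0·n = (22.14, -58.58). Then |MQ| = |Q − M| = 62.63.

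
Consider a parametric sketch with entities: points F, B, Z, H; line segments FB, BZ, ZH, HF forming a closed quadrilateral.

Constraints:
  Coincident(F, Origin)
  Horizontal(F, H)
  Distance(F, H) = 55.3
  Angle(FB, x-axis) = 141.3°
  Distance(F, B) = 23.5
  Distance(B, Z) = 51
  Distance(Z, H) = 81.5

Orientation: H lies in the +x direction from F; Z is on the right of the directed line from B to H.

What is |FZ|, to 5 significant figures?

40.374

Checks: |BZ| = 51.00 ✓; |ZH| = 81.50 ✓.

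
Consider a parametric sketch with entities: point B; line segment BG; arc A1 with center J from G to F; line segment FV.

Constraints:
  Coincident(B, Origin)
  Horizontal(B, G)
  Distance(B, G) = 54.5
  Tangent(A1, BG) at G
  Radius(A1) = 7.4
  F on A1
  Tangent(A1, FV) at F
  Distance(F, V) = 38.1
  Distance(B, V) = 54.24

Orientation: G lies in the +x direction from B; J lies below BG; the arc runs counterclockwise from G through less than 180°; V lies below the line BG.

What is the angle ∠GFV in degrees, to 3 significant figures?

144°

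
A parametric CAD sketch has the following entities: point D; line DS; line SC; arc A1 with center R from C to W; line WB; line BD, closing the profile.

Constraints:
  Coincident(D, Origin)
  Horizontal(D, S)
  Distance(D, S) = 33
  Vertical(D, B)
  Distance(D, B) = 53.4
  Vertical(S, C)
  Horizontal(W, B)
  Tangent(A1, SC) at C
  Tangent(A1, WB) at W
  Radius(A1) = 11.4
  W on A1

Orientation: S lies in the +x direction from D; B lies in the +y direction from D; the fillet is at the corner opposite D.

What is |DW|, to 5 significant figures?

57.603

The virtual corner opposite D is at (33.000, 53.400). Since A1 is tangent to SC there, RC ⟂ SC and since A1 is tangent to WB there, RW ⟂ WB, with radius 11.4, so the center R sits 11.4 in from both sides at R = (21.600, 42.000). That places the tangent points at C = (33.000, 42.000) on SC and W = (21.600, 53.400) on WB. Then |DW| = |W − D| = 57.603.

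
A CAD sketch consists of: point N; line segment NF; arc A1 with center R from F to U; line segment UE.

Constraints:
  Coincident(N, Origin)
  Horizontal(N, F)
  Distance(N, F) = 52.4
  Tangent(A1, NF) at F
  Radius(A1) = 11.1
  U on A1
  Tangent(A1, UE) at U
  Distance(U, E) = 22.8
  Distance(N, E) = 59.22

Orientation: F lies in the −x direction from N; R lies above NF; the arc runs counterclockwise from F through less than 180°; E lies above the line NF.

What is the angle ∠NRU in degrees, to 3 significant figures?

25.9°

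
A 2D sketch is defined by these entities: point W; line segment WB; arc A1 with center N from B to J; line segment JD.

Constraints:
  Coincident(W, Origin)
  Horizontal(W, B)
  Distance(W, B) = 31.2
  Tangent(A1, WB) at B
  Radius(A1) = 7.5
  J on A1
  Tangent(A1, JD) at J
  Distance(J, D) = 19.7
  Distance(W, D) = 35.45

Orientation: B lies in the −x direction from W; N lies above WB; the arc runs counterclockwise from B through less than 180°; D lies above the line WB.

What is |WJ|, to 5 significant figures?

24.788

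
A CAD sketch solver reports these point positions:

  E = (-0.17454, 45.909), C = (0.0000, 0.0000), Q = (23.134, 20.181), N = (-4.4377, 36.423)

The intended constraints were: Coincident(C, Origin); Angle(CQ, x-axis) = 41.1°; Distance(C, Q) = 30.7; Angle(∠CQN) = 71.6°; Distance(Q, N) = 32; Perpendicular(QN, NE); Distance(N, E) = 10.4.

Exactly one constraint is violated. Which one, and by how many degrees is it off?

Perpendicular(QN, NE) — off by 6.30°.

C = (0.00, 0.00) ✓; CQ at 41.10° ✓; |CQ| = 30.70 ✓; ∠CQN = 71.60° ✓; |QN| = 32.00 ✓; ∠(QN, NE) = 83.70° ✗; |NE| = 10.40 ✓.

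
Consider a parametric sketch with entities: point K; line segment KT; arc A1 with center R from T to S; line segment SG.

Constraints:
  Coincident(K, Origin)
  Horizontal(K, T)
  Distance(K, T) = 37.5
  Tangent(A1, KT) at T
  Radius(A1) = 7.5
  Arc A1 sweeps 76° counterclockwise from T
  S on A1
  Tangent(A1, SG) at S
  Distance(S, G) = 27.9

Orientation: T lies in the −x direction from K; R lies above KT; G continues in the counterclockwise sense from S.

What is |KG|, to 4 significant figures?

40.30

On A1, T sits at bearing -90° from R; a 76° counterclockwise sweep puts S at bearing -14°, so S = R + 7.5·(cos -14°, sin -14°) = (-30.22, 5.686). Since A1 is tangent to SG there, RS ⟂ SG, so SG runs along (−sin -14°, cos -14°); with |SG| = 27.9, G = (-23.47, 32.76). Then |KG| = |G − K| = 40.30.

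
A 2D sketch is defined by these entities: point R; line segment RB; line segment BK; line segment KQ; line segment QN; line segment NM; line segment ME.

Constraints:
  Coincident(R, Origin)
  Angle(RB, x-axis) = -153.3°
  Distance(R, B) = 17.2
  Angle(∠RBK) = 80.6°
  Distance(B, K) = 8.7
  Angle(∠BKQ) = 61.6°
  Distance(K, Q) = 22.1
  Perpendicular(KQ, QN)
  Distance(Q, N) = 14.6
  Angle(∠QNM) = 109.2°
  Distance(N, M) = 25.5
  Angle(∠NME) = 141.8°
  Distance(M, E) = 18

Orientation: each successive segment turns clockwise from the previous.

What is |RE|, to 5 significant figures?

41.829

∠QNM = 109.2° gives NM at -171.90° from the x-axis; with |NM| = 25.5, M = (-24.323, -21.596). ∠NME = 141.8° gives ME at 149.90° from the x-axis; with |ME| = 18.0, E = (-39.896, -12.569). Then |RE| = |E − R| = 41.829.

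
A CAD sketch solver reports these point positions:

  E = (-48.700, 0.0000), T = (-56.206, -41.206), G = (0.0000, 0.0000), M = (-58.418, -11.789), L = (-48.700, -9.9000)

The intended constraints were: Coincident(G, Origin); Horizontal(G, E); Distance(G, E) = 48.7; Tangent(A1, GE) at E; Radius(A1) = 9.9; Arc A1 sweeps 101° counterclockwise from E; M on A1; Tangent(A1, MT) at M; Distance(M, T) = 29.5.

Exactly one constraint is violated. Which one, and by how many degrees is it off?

Tangent(A1, MT) at M — off by 6.70°.

G = (0.00, 0.00) ✓; G.y = 0.00, E.y = 0.00 ✓; |GE| = 48.70 ✓; ∠(LE, EG) = 90.00° ✓; |LE| = 9.900 ✓; bearing(L→M) − bearing(L→E) = 101.0° ✓; |LM| = 9.900 ✓; ∠(LM, MT) = 96.70° ✗; |MT| = 29.50 ✓.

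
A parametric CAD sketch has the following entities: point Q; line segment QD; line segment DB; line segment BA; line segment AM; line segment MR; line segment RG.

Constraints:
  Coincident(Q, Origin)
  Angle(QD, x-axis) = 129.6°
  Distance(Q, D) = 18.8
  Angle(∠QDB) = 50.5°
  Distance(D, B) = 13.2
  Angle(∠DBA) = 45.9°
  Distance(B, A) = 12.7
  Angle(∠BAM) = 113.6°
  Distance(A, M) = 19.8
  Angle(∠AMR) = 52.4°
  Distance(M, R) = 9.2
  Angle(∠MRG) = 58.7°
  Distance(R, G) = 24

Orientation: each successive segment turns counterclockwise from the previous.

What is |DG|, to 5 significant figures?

22.185

Q is at the origin; QD runs at 129.6° with length 18.8, so D = (-11.984, 14.486). ∠QDB = 50.5° gives DB at -100.90° from the x-axis; with |DB| = 13.2, B = (-14.480, 1.5238). ∠DBA = 45.9° gives BA at 33.200° from the x-axis; with |BA| = 12.7, A = (-3.8527, 8.4778). ∠BAM = 113.6° gives AM at 99.600° from the x-axis; with |AM| = 19.8, M = (-7.1547, 28.001). ∠AMR = 52.4° gives MR at -132.80° from the x-axis; with |MR| = 9.2, R = (-13.406, 21.250). ∠MRG = 58.7° gives RG at -11.500° from the x-axis; with |RG| = 24.0, G = (10.113, 16.465). Then |DG| = |G − D| = 22.185.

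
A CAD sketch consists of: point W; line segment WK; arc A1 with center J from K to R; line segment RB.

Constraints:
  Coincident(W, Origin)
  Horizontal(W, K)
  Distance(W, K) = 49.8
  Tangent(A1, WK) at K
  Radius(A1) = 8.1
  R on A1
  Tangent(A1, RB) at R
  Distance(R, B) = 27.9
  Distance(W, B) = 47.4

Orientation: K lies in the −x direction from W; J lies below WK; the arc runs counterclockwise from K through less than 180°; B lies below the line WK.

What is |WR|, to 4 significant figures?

56.97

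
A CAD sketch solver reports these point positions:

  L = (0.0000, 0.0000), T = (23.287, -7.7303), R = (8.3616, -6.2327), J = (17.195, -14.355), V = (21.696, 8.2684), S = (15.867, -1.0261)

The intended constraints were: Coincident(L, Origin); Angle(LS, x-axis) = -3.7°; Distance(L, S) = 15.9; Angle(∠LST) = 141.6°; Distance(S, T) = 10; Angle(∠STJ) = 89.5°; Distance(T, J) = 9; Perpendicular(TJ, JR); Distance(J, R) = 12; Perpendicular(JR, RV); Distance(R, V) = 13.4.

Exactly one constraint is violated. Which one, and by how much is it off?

Distance(R, V) = 13.4 — off by 6.30.

L = (0.00, 0.00) ✓; LS at -3.700° ✓; |LS| = 15.90 ✓; ∠LST = 141.6° ✓; |ST| = 10.00 ✓; ∠STJ = 89.50° ✓; |TJ| = 9.000 ✓; ∠(TJ, JR) = 90.00° ✓; |JR| = 12.00 ✓; ∠(JR, RV) = 90.00° ✓; |RV| = 19.70 ✗.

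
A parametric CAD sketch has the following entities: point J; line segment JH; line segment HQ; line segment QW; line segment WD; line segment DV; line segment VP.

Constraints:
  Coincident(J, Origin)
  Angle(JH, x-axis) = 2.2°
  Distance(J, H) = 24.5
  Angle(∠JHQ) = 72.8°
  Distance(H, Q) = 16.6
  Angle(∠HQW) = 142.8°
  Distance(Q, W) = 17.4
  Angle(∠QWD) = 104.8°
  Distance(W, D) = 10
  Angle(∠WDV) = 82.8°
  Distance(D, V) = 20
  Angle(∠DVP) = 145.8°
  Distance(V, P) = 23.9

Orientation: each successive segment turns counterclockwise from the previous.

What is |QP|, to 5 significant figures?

21.301

∠WDV = 82.8° gives DV at -41.000° from the x-axis; with |DV| = 20.0, V = (12.081, 6.3899). ∠DVP = 145.8° gives VP at -6.8000° from the x-axis; with |VP| = 23.9, P = (35.813, 3.5600). Then |QP| = |P − Q| = 21.301.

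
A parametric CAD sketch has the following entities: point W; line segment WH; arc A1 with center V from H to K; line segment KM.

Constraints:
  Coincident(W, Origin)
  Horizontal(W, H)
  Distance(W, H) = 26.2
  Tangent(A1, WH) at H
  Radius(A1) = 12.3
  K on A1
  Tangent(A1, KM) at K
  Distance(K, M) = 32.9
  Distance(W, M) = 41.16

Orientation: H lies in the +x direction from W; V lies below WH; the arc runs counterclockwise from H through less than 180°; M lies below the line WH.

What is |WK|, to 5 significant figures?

16.953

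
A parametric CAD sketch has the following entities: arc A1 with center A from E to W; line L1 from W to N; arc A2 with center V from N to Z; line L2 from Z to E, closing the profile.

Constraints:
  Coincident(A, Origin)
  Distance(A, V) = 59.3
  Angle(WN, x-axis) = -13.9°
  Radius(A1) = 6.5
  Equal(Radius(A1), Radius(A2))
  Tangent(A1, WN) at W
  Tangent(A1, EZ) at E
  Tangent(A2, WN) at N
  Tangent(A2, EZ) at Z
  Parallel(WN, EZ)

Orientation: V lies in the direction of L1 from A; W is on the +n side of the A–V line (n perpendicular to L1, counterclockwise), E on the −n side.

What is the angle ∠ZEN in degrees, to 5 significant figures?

12.365°

The slot axis is L1's direction at -13.9°, so u = (cos -13.9°, sin -13.9°) = (0.97072, -0.24023) and n = (−sin -13.9°, cos -13.9°) = (0.24023, 0.97072). A is at the origin and V lies 59.3 along u from A, so V = 59.3·u = (57.563, -14.246). Tangency of A1 to both parallel lines with radius 6.5 puts W and E at A ± 6.5·n: W = (1.5615, 6.3097), E = (-1.5615, -6.3097). Equal radii place N and Z the same way about V: N = V + 6.5·n = (59.125, -7.9359), Z = V − 6.5·n = (56.002, -20.555). Then cos ∠ZEN = EZ·EN / (|EZ||EN|), giving 12.365°.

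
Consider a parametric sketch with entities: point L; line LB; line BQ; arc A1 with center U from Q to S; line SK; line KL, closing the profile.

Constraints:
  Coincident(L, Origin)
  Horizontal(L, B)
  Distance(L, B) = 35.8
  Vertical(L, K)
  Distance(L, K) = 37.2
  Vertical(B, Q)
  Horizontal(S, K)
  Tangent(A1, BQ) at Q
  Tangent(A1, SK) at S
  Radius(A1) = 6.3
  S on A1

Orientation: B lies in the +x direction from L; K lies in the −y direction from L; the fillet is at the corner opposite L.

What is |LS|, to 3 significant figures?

47.5

L is at the origin; LB is horizontal with |LB| = 35.8 and B on the +x side, so B = (35.8, 0.00). L and K share the same x with |LK| = 37.2 and K on the −y side, so K = (0.00, -37.2). The virtual corner opposite L is at (35.8, -37.2). The tangent condition forces UQ to be normal to BQ and tangency of A1 to SK means the radius US is perpendicular to SK, with radius 6.3, so the center U sits 6.3 in from both sides at U = (29.5, -30.9). That places the tangent points at Q = (35.8, -30.9) on BQ and S = (29.5, -37.2) on SK. Then |LS| = |S − L| = 47.5.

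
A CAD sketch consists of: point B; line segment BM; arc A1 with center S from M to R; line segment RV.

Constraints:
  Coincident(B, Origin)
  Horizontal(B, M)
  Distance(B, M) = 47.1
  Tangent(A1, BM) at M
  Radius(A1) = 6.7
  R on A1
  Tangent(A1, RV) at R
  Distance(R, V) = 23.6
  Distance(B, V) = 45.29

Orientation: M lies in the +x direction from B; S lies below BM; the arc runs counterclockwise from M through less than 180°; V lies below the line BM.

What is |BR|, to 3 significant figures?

40.9

B is at the origin; B and M share the same y with |BM| = 47.1 and M on the +x side, so M = (47.1, 0.00). A1 meets BM tangentially, so SM is at right angles to BM, so S = M + (0, -6.7) = (47.1, -6.70). Since SR ⟂ RV (tangency), |SV| = √(6.7² + 23.6²) = 24.5 regardless of where R sits on A1. So V lies on both circle(B, 45.29) and circle(S, 24.5); the below-BM intersection is V = (35.4, -28.3). R is the foot of the tangent from V: R = (40.6, -5.23).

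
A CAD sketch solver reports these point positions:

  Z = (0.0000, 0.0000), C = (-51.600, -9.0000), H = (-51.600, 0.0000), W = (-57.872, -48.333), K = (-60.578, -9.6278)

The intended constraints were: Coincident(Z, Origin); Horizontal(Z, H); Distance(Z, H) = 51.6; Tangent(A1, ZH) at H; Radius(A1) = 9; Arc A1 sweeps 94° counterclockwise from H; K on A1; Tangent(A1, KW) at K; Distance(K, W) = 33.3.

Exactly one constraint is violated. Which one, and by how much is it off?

Distance(K, W) = 33.3 — off by 5.50.

Z = (0.00, 0.00) ✓; Z.y = 0.00, H.y = 0.00 ✓; |ZH| = 51.60 ✓; ∠(CH, HZ) = 90.00° ✓; |CH| = 9.000 ✓; bearing(C→K) − bearing(C→H) = 94.00° ✓; |CK| = 9.000 ✓; ∠(CK, KW) = 90.00° ✓; |KW| = 38.80 ✗.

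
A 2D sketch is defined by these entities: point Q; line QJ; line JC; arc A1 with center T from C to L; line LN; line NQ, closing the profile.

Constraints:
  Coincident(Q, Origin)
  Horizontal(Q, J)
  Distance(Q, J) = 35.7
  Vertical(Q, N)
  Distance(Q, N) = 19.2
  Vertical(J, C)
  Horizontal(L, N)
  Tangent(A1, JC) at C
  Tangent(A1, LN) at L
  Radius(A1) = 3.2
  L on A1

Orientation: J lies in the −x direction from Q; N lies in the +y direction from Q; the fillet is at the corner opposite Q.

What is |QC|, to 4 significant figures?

39.12

Q is at the origin; Q and J share the same y with |QJ| = 35.7 and J on the −x side, so J = (-35.70, 0.000). QN is vertical with |QN| = 19.2 and N on the +y side, so N = (0.000, 19.20). The virtual corner opposite Q is at (-35.70, 19.20). A1 meets JC tangentially, so TC is at right angles to JC and tangency of A1 to LN means the radius TL is perpendicular to LN, with radius 3.2, so the center T sits 3.2 in from both sides at T = (-32.50, 16.00). That places the tangent points at C = (-35.70, 16.00) on JC and L = (-32.50, 19.20) on LN. Then |QC| = |C − Q| = 39.12.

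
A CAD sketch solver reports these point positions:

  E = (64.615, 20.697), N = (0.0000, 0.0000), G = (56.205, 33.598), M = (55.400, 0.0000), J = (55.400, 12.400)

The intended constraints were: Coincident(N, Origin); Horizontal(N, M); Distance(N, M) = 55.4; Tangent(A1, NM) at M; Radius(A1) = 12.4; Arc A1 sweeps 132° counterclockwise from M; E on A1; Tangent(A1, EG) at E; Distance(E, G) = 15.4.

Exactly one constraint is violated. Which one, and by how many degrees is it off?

Tangent(A1, EG) at E — off by 8.90°.

N = (0.00, 0.00) ✓; N.y = 0.00, M.y = 0.00 ✓; |NM| = 55.40 ✓; ∠(JM, MN) = 90.00° ✓; |JM| = 12.40 ✓; bearing(J→E) − bearing(J→M) = 132.0° ✓; |JE| = 12.40 ✓; ∠(JE, EG) = 98.90° ✗; |EG| = 15.40 ✓.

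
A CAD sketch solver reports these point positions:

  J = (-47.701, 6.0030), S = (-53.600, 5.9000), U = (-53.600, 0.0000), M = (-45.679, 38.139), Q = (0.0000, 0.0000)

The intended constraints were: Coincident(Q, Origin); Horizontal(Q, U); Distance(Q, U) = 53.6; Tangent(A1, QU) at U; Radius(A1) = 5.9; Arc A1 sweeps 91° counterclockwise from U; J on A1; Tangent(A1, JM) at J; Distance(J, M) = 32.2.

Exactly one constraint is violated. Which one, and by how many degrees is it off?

Tangent(A1, JM) at J — off by 4.60°.

Q = (0.00, 0.00) ✓; Q.y = 0.00, U.y = 0.00 ✓; |QU| = 53.60 ✓; ∠(SU, UQ) = 90.00° ✓; |SU| = 5.900 ✓; bearing(S→J) − bearing(S→U) = 91.00° ✓; |SJ| = 5.900 ✓; ∠(SJ, JM) = 94.60° ✗; |JM| = 32.20 ✓.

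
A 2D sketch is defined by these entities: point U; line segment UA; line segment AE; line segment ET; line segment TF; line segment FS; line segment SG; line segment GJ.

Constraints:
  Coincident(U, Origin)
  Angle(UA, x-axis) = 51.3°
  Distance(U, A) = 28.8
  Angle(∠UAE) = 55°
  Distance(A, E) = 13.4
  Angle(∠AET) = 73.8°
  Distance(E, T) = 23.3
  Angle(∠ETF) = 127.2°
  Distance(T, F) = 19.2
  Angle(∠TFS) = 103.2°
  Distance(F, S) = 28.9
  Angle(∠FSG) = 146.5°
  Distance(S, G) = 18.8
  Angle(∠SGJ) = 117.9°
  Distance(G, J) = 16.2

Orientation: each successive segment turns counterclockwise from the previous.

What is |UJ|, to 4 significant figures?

53.80

U is at the origin; UA runs at 51.3° with length 28.8, so A = (18.01, 22.48). ∠UAE = 55.0° gives AE at 176.3° from the x-axis; with |AE| = 13.4, E = (4.635, 23.34). ∠AET = 73.8° gives ET at -77.50° from the x-axis; with |ET| = 23.3, T = (9.678, 0.5934). ∠ETF = 127.2° gives TF at -24.70° from the x-axis; with |TF| = 19.2, F = (27.12, -7.430). ∠TFS = 103.2° gives FS at 52.10° from the x-axis; with |FS| = 28.9, S = (44.87, 15.37). ∠FSG = 146.5° gives SG at 85.60° from the x-axis; with |SG| = 18.8, G = (46.32, 34.12). ∠SGJ = 117.9° gives GJ at 147.7° from the x-axis; with |GJ| = 16.2, J = (32.62, 42.78). Then |UJ| = |J − U| = 53.80.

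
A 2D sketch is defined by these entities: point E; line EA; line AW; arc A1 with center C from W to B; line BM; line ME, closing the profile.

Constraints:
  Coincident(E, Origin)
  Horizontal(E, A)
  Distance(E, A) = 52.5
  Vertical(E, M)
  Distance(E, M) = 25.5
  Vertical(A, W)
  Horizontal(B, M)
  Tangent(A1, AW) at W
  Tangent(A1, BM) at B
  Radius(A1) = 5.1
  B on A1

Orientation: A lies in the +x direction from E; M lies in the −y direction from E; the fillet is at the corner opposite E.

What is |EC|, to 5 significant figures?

51.603

E is at the origin; E and A share the same y with |EA| = 52.5 and A on the +x side, so A = (52.500, 0.0000). EM is vertical with |EM| = 25.5 and M on the −y side, so M = (0.0000, -25.500). The virtual corner opposite E is at (52.500, -25.500). The tangent condition forces CW to be normal to AW and A1 meets BM tangentially, so CB is at right angles to BM, with radius 5.1, so the center C sits 5.1 in from both sides at C = (47.400, -20.400). Then |EC| = |C − E| = 51.603.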